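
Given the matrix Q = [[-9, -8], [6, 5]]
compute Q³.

tr Q = -4 and det Q = 3, so the characteristic polynomial is λ² − (-4)λ + (3) with roots -1 and -3.
Eigenvectors give P = [[-1, 4], [1, -3]] with P⁻¹ = [[3, 4], [1, 1]], and Q = P·diag(-1, -3)·P⁻¹.
Then Q³ = P·diag(-1, -27)·P⁻¹ = [[1, -108], [-1, 81]] · [[3, 4], [1, 1]] = [[-105, -104], [78, 77]].

[[-105, -104], [78, 77]]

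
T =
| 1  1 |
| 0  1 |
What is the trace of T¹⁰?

2

T = I + N where N = [[0, 1], [0, 0]] is strictly upper-triangular, so N² = 0.
(I + N)¹⁰ = I + 10·N = [[1, 10], [0, 1]].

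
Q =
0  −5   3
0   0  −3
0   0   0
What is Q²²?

Q is strictly triangular, hence nilpotent: Q³ = 0, so Q²² = 0.

[[0, 0, 0], [0, 0, 0], [0, 0, 0]]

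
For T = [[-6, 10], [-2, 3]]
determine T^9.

[[-2556, 5110], [-1022, 2043]]

tr T = -3 and det T = 2, so the characteristic polynomial is λ² − (-3)λ + (2) with roots -1 and -2.
Eigenvectors give P = [[2, 5], [1, 2]] with P⁻¹ = [[-2, 5], [1, -2]], and T = P·diag(-1, -2)·P⁻¹.
Then T^9 = P·diag(-1, -512)·P⁻¹ = [[-2, -2560], [-1, -1024]] · [[-2, 5], [1, -2]] = [[-2556, 5110], [-1022, 2043]].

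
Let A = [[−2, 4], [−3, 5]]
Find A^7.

[[−380, 508], [−381, 509]]

tr A = 3 and det A = 2, so the characteristic polynomial is λ² − (3)λ + (2) with roots 1 and 2.
Eigenvectors give P = [[−4, −1], [−3, −1]] with P⁻¹ = [[−1, 1], [3, −4]], and A = P·diag(1, 2)·P⁻¹.
Then A^7 = P·diag(1, 128)·P⁻¹ = [[−4, −128], [−3, −128]] · [[−1, 1], [3, −4]] = [[−380, 508], [−381, 509]].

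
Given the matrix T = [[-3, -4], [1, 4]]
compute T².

[[5, -4], [1, 12]]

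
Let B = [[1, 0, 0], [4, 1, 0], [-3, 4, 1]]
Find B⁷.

[[1, 0, 0], [28, 1, 0], [315, 28, 1]]

B = I + N where N = [[0, 0, 0], [4, 0, 0], [-3, 4, 0]] is strictly lower-triangular, so N³ = 0.
(I + N)⁷ = I + 7·N + 21·N² = [[1, 0, 0], [28, 1, 0], [315, 28, 1]].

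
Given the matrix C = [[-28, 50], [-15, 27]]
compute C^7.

tr C = -1 and det C = -6, so the characteristic polynomial is λ² − (-1)λ + (-6) with roots -3 and 2.
Eigenvectors give P = [[2, -5], [1, -3]] with P⁻¹ = [[3, -5], [1, -2]], and C = P·diag(-3, 2)·P⁻¹.
Then C^7 = P·diag(-2187, 128)·P⁻¹ = [[-4374, -640], [-2187, -384]] · [[3, -5], [1, -2]] = [[-13762, 23150], [-6945, 11703]].

[[-13762, 23150], [-6945, 11703]]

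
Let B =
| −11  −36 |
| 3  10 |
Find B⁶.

tr B = −1 and det B = −2, so the characteristic polynomial is λ² − (−1)λ + (−2) with roots 1 and −2.
Eigenvectors give P = [[−3, 4], [1, −1]] with P⁻¹ = [[1, 4], [1, 3]], and B = P·diag(1, −2)·P⁻¹.
Then B⁶ = P·diag(1, 64)·P⁻¹ = [[−3, 256], [1, −64]] · [[1, 4], [1, 3]] = [[253, 756], [−63, −188]].

[[253, 756], [−63, −188]]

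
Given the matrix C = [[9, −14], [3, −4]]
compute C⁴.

tr C = 5 and det C = 6, so the characteristic polynomial is λ² − (5)λ + (6) with roots 3 and 2.
Eigenvectors give P = [[−7, 2], [−3, 1]] with P⁻¹ = [[−1, 2], [−3, 7]], and C = P·diag(3, 2)·P⁻¹.
Then C⁴ = P·diag(81, 16)·P⁻¹ = [[−567, 32], [−243, 16]] · [[−1, 2], [−3, 7]] = [[471, −910], [195, −374]].

[[471, −910], [195, −374]]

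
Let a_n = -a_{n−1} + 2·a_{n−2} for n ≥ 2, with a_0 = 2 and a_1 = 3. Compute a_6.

-19

With companion matrix M = [[-1, 2], [1, 0]], [a_n, a_{n−1}]ᵀ = M·[a_{n−1}, a_{n−2}]ᵀ, so [a_6, a_5]ᵀ = M⁵·[a_1, a_0]ᵀ.
M⁵ = [[-21, 22], [11, -10]], giving [a_6, a_5]ᵀ = [[-19], [13]].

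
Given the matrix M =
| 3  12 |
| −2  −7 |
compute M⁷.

[[4371, 13116], [−2186, −6559]]

tr M = −4 and det M = 3, so the characteristic polynomial is λ² − (−4)λ + (3) with roots −3 and −1.
Eigenvectors give P = [[−2, 3], [1, −1]] with P⁻¹ = [[1, 3], [1, 2]], and M = P·diag(−3, −1)·P⁻¹.
Then M⁷ = P·diag(−2187, −1)·P⁻¹ = [[4374, −3], [−2187, 1]] · [[1, 3], [1, 2]] = [[4371, 13116], [−2186, −6559]].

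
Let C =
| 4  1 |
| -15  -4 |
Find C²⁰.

[[1, 0], [0, 1]]

C² = I (check: tr C = 0 and det C = -1), so C²⁰ = I since 20 is even.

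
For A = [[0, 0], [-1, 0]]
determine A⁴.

[[0, 0], [0, 0]]

A is strictly triangular, hence nilpotent: A² = 0, so A⁴ = 0.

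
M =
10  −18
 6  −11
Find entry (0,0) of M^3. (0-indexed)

tr M = −1 and det M = −2, so the characteristic polynomial is λ² − (−1)λ + (−2) with roots 1 and −2.
Eigenvectors give P = [[2, 3], [1, 2]] with P⁻¹ = [[2, −3], [−1, 2]], and M = P·diag(1, −2)·P⁻¹.
Then M^3 = P·diag(1, −8)·P⁻¹ = [[2, −24], [1, −16]] · [[2, −3], [−1, 2]] = [[28, −54], [18, −35]].

28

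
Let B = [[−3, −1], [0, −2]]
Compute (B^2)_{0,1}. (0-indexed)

5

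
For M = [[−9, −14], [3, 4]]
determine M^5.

tr M = −5 and det M = 6, so the characteristic polynomial is λ² − (−5)λ + (6) with roots −3 and −2.
Eigenvectors give P = [[7, −2], [−3, 1]] with P⁻¹ = [[1, 2], [3, 7]], and M = P·diag(−3, −2)·P⁻¹.
Then M^5 = P·diag(−243, −32)·P⁻¹ = [[−1701, 64], [729, −32]] · [[1, 2], [3, 7]] = [[−1509, −2954], [633, 1234]].

[[−1509, −2954], [633, 1234]]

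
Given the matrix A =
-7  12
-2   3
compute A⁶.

tr A = -4 and det A = 3, so the characteristic polynomial is λ² − (-4)λ + (3) with roots -3 and -1.
Eigenvectors give P = [[3, 2], [1, 1]] with P⁻¹ = [[1, -2], [-1, 3]], and A = P·diag(-3, -1)·P⁻¹.
Then A⁶ = P·diag(729, 1)·P⁻¹ = [[2187, 2], [729, 1]] · [[1, -2], [-1, 3]] = [[2185, -4368], [728, -1455]].

[[2185, -4368], [728, -1455]]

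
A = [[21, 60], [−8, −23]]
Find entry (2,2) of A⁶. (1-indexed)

tr A = −2 and det A = −3, so the characteristic polynomial is λ² − (−2)λ + (−3) with roots 1 and −3.
Eigenvectors give P = [[3, −5], [−1, 2]] with P⁻¹ = [[2, 5], [1, 3]], and A = P·diag(1, −3)·P⁻¹.
Then A⁶ = P·diag(1, 729)·P⁻¹ = [[3, −3645], [−1, 1458]] · [[2, 5], [1, 3]] = [[−3639, −10920], [1456, 4369]].

4369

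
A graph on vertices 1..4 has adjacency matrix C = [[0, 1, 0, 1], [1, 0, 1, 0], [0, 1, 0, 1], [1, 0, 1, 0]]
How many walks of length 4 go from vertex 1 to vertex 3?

8

The number of length-4 walks from vertex 1 to vertex 3 is entry (1,3) of C⁴, where C is the adjacency matrix.
C² = [[2, 0, 2, 0], [0, 2, 0, 2], [2, 0, 2, 0], [0, 2, 0, 2]]
C³ = [[0, 4, 0, 4], [4, 0, 4, 0], [0, 4, 0, 4], [4, 0, 4, 0]]
C⁴ = [[8, 0, 8, 0], [0, 8, 0, 8], [8, 0, 8, 0], [0, 8, 0, 8]]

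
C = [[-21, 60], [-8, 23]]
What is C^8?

tr C = 2 and det C = -3, so the characteristic polynomial is λ² − (2)λ + (-3) with roots -1 and 3.
Eigenvectors give P = [[3, -5], [1, -2]] with P⁻¹ = [[2, -5], [1, -3]], and C = P·diag(-1, 3)·P⁻¹.
Then C^8 = P·diag(1, 6561)·P⁻¹ = [[3, -32805], [1, -13122]] · [[2, -5], [1, -3]] = [[-32799, 98400], [-13120, 39361]].

[[-32799, 98400], [-13120, 39361]]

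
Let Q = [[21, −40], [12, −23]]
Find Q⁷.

[[10941, −21880], [6564, −13127]]

tr Q = −2 and det Q = −3, so the characteristic polynomial is λ² − (−2)λ + (−3) with roots 1 and −3.
Eigenvectors give P = [[2, −5], [1, −3]] with P⁻¹ = [[3, −5], [1, −2]], and Q = P·diag(1, −3)·P⁻¹.
Then Q⁷ = P·diag(1, −2187)·P⁻¹ = [[2, 10935], [1, 6561]] · [[3, −5], [1, −2]] = [[10941, −21880], [6564, −13127]].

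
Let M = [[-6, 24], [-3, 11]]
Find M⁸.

tr M = 5 and det M = 6, so the characteristic polynomial is λ² − (5)λ + (6) with roots 3 and 2.
Eigenvectors give P = [[-8, 3], [-3, 1]] with P⁻¹ = [[1, -3], [3, -8]], and M = P·diag(3, 2)·P⁻¹.
Then M⁸ = P·diag(6561, 256)·P⁻¹ = [[-52488, 768], [-19683, 256]] · [[1, -3], [3, -8]] = [[-50184, 151320], [-18915, 57001]].

[[-50184, 151320], [-18915, 57001]]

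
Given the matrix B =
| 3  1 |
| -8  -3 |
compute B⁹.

B² = I (check: tr B = 0 and det B = -1), so B⁹ = B since 9 is odd.

[[3, 1], [-8, -3]]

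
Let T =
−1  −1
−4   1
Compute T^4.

T^2 = [[5, 0], [0, 5]]
T^3 = [[−5, −5], [−20, 5]]
T^4 = [[25, 0], [0, 25]]

[[25, 0], [0, 25]]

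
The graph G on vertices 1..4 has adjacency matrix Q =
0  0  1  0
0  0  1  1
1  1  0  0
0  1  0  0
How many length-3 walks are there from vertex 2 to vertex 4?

2

The number of length-3 walks from vertex 2 to vertex 4 is entry (2,4) of Q³, where Q is the adjacency matrix.
Q² = [[1, 1, 0, 0], [1, 2, 0, 0], [0, 0, 2, 1], [0, 0, 1, 1]]
Q³ = [[0, 0, 2, 1], [0, 0, 3, 2], [2, 3, 0, 0], [1, 2, 0, 0]]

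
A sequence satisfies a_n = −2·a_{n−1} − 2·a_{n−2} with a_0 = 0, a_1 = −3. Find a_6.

With companion matrix Q = [[−2, −2], [1, 0]], [a_n, a_{n−1}]ᵀ = Q·[a_{n−1}, a_{n−2}]ᵀ, so [a_6, a_5]ᵀ = Q⁵·[a_1, a_0]ᵀ.
Q⁵ = [[8, 8], [−4, 0]], giving [a_6, a_5]ᵀ = [[−24], [12]].

−24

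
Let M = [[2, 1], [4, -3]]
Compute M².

[[8, -1], [-4, 13]]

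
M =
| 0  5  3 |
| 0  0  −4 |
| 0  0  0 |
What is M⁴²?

[[0, 0, 0], [0, 0, 0], [0, 0, 0]]

M is strictly triangular, hence nilpotent: M³ = 0, so M⁴² = 0.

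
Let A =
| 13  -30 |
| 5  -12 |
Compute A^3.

tr A = 1 and det A = -6, so the characteristic polynomial is λ² − (1)λ + (-6) with roots -2 and 3.
Eigenvectors give P = [[-2, -3], [-1, -1]] with P⁻¹ = [[1, -3], [-1, 2]], and A = P·diag(-2, 3)·P⁻¹.
Then A^3 = P·diag(-8, 27)·P⁻¹ = [[16, -81], [8, -27]] · [[1, -3], [-1, 2]] = [[97, -210], [35, -78]].

[[97, -210], [35, -78]]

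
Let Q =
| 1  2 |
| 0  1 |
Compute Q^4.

[[1, 8], [0, 1]]

Q = I + N where N = [[0, 2], [0, 0]] is strictly upper-triangular, so N^2 = 0.
(I + N)^4 = I + 4·N = [[1, 8], [0, 1]].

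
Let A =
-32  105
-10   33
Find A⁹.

tr A = 1 and det A = -6, so the characteristic polynomial is λ² − (1)λ + (-6) with roots -2 and 3.
Eigenvectors give P = [[-7, 3], [-2, 1]] with P⁻¹ = [[-1, 3], [-2, 7]], and A = P·diag(-2, 3)·P⁻¹.
Then A⁹ = P·diag(-512, 19683)·P⁻¹ = [[3584, 59049], [1024, 19683]] · [[-1, 3], [-2, 7]] = [[-121682, 424095], [-40390, 140853]].

[[-121682, 424095], [-40390, 140853]]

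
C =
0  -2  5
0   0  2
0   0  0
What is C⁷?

C is strictly triangular, hence nilpotent: C³ = 0, so C⁷ = 0.

[[0, 0, 0], [0, 0, 0], [0, 0, 0]]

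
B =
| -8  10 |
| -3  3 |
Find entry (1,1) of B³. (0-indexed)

tr B = -5 and det B = 6, so the characteristic polynomial is λ² − (-5)λ + (6) with roots -3 and -2.
Eigenvectors give P = [[-2, -5], [-1, -3]] with P⁻¹ = [[-3, 5], [1, -2]], and B = P·diag(-3, -2)·P⁻¹.
Then B³ = P·diag(-27, -8)·P⁻¹ = [[54, 40], [27, 24]] · [[-3, 5], [1, -2]] = [[-122, 190], [-57, 87]].

87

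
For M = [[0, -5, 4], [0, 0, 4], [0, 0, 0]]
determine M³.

M is strictly triangular, hence nilpotent: M³ = 0, so M³ = 0.

[[0, 0, 0], [0, 0, 0], [0, 0, 0]]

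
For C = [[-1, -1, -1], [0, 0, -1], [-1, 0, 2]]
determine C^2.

[[2, 1, 0], [1, 0, -2], [-1, 1, 5]]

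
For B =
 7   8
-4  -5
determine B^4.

[[161, 160], [-80, -79]]

tr B = 2 and det B = -3, so the characteristic polynomial is λ² − (2)λ + (-3) with roots -1 and 3.
Eigenvectors give P = [[-1, 2], [1, -1]] with P⁻¹ = [[1, 2], [1, 1]], and B = P·diag(-1, 3)·P⁻¹.
Then B^4 = P·diag(1, 81)·P⁻¹ = [[-1, 162], [1, -81]] · [[1, 2], [1, 1]] = [[161, 160], [-80, -79]].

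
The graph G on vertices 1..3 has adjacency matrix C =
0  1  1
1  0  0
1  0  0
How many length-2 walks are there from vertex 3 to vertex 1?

0

The number of length-2 walks from vertex 3 to vertex 1 is entry (3,1) of C^2, where C is the adjacency matrix.
C^2 = [[2, 0, 0], [0, 1, 1], [0, 1, 1]]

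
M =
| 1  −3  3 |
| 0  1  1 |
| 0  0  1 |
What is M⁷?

M = I + N where N = [[0, −3, 3], [0, 0, 1], [0, 0, 0]] is strictly upper-triangular, so N³ = 0.
(I + N)⁷ = I + 7·N + 21·N² = [[1, −21, −42], [0, 1, 7], [0, 0, 1]].

[[1, −21, −42], [0, 1, 7], [0, 0, 1]]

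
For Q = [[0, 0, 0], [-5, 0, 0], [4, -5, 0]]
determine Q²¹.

Q is strictly triangular, hence nilpotent: Q³ = 0, so Q²¹ = 0.

[[0, 0, 0], [0, 0, 0], [0, 0, 0]]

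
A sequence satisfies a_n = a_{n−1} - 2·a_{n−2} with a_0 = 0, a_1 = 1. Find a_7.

7

With companion matrix C = [[1, -2], [1, 0]], [a_n, a_{n−1}]ᵀ = C·[a_{n−1}, a_{n−2}]ᵀ, so [a_7, a_6]ᵀ = C⁶·[a_1, a_0]ᵀ.
C⁶ = [[7, -10], [5, 2]], giving [a_7, a_6]ᵀ = [[7], [5]].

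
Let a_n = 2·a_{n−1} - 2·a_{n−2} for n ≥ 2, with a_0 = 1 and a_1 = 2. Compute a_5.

With companion matrix Q = [[2, -2], [1, 0]], [a_n, a_{n−1}]ᵀ = Q·[a_{n−1}, a_{n−2}]ᵀ, so [a_5, a_4]ᵀ = Q⁴·[a_1, a_0]ᵀ.
Q⁴ = [[-4, 0], [0, -4]], giving [a_5, a_4]ᵀ = [[-8], [-4]].

-8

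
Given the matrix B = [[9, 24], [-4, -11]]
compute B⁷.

tr B = -2 and det B = -3, so the characteristic polynomial is λ² − (-2)λ + (-3) with roots -3 and 1.
Eigenvectors give P = [[-2, 3], [1, -1]] with P⁻¹ = [[1, 3], [1, 2]], and B = P·diag(-3, 1)·P⁻¹.
Then B⁷ = P·diag(-2187, 1)·P⁻¹ = [[4374, 3], [-2187, -1]] · [[1, 3], [1, 2]] = [[4377, 13128], [-2188, -6563]].

[[4377, 13128], [-2188, -6563]]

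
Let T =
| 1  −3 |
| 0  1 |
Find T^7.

T = I + N where N = [[0, −3], [0, 0]] is strictly upper-triangular, so N^2 = 0.
(I + N)^7 = I + 7·N = [[1, −21], [0, 1]].

[[1, −21], [0, 1]]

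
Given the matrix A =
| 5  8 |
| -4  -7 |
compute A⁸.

[[-6559, -13120], [6560, 13121]]

tr A = -2 and det A = -3, so the characteristic polynomial is λ² − (-2)λ + (-3) with roots 1 and -3.
Eigenvectors give P = [[-2, -1], [1, 1]] with P⁻¹ = [[-1, -1], [1, 2]], and A = P·diag(1, -3)·P⁻¹.
Then A⁸ = P·diag(1, 6561)·P⁻¹ = [[-2, -6561], [1, 6561]] · [[-1, -1], [1, 2]] = [[-6559, -13120], [6560, 13121]].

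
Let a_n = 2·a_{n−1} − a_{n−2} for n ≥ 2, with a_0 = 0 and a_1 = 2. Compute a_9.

With companion matrix M = [[2, −1], [1, 0]], [a_n, a_{n−1}]ᵀ = M·[a_{n−1}, a_{n−2}]ᵀ, so [a_9, a_8]ᵀ = M⁸·[a_1, a_0]ᵀ.
M⁸ = [[9, −8], [8, −7]], giving [a_9, a_8]ᵀ = [[18], [16]].

18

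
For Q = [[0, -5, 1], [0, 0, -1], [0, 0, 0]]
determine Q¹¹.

[[0, 0, 0], [0, 0, 0], [0, 0, 0]]

Q is strictly triangular, hence nilpotent: Q³ = 0, so Q¹¹ = 0.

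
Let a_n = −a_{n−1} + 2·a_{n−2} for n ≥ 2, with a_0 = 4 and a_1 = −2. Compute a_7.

−254

With companion matrix M = [[−1, 2], [1, 0]], [a_n, a_{n−1}]ᵀ = M·[a_{n−1}, a_{n−2}]ᵀ, so [a_7, a_6]ᵀ = M^6·[a_1, a_0]ᵀ.
M^6 = [[43, −42], [−21, 22]], giving [a_7, a_6]ᵀ = [[−254], [130]].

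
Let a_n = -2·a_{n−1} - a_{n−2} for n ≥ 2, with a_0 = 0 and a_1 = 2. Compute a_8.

-16

With companion matrix M = [[-2, -1], [1, 0]], [a_n, a_{n−1}]ᵀ = M·[a_{n−1}, a_{n−2}]ᵀ, so [a_8, a_7]ᵀ = M^7·[a_1, a_0]ᵀ.
M^7 = [[-8, -7], [7, 6]], giving [a_8, a_7]ᵀ = [[-16], [14]].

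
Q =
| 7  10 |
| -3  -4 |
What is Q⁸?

[[1531, 2550], [-765, -1274]]

tr Q = 3 and det Q = 2, so the characteristic polynomial is λ² − (3)λ + (2) with roots 1 and 2.
Eigenvectors give P = [[-5, -2], [3, 1]] with P⁻¹ = [[1, 2], [-3, -5]], and Q = P·diag(1, 2)·P⁻¹.
Then Q⁸ = P·diag(1, 256)·P⁻¹ = [[-5, -512], [3, 256]] · [[1, 2], [-3, -5]] = [[1531, 2550], [-765, -1274]].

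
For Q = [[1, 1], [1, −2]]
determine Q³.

Q² = [[2, −1], [−1, 5]]
Q³ = [[1, 4], [4, −11]]

[[1, 4], [4, −11]]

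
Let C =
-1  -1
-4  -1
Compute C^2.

[[5, 2], [8, 5]]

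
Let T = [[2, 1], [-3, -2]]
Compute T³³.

[[2, 1], [-3, -2]]

T² = I (check: tr T = 0 and det T = -1), so T³³ = T since 33 is odd.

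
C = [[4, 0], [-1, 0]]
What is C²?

[[16, 0], [-4, 0]]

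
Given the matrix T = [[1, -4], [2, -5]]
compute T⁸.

[[-6559, 13120], [-6560, 13121]]

tr T = -4 and det T = 3, so the characteristic polynomial is λ² − (-4)λ + (3) with roots -1 and -3.
Eigenvectors give P = [[-2, 1], [-1, 1]] with P⁻¹ = [[-1, 1], [-1, 2]], and T = P·diag(-1, -3)·P⁻¹.
Then T⁸ = P·diag(1, 6561)·P⁻¹ = [[-2, 6561], [-1, 6561]] · [[-1, 1], [-1, 2]] = [[-6559, 13120], [-6560, 13121]].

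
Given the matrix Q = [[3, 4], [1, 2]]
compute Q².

[[13, 20], [5, 8]]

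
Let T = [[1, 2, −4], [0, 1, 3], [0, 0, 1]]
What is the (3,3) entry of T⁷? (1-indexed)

T = I + N where N = [[0, 2, −4], [0, 0, 3], [0, 0, 0]] is strictly upper-triangular, so N³ = 0.
(I + N)⁷ = I + 7·N + 21·N² = [[1, 14, 98], [0, 1, 21], [0, 0, 1]].

1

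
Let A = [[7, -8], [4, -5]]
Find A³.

[[55, -56], [28, -29]]

tr A = 2 and det A = -3, so the characteristic polynomial is λ² − (2)λ + (-3) with roots -1 and 3.
Eigenvectors give P = [[-1, 2], [-1, 1]] with P⁻¹ = [[1, -2], [1, -1]], and A = P·diag(-1, 3)·P⁻¹.
Then A³ = P·diag(-1, 27)·P⁻¹ = [[1, 54], [1, 27]] · [[1, -2], [1, -1]] = [[55, -56], [28, -29]].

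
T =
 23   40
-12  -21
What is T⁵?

[[1463, 2440], [-732, -1221]]

tr T = 2 and det T = -3, so the characteristic polynomial is λ² − (2)λ + (-3) with roots 3 and -1.
Eigenvectors give P = [[2, -5], [-1, 3]] with P⁻¹ = [[3, 5], [1, 2]], and T = P·diag(3, -1)·P⁻¹.
Then T⁵ = P·diag(243, -1)·P⁻¹ = [[486, 5], [-243, -3]] · [[3, 5], [1, 2]] = [[1463, 2440], [-732, -1221]].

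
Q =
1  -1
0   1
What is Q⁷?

[[1, -7], [0, 1]]

Q = I + N where N = [[0, -1], [0, 0]] is strictly upper-triangular, so N² = 0.
(I + N)⁷ = I + 7·N = [[1, -7], [0, 1]].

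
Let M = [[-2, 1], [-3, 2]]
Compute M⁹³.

[[-2, 1], [-3, 2]]

M² = I (check: tr M = 0 and det M = -1), so M⁹³ = M since 93 is odd.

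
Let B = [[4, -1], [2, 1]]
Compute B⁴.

tr B = 5 and det B = 6, so the characteristic polynomial is λ² − (5)λ + (6) with roots 3 and 2.
Eigenvectors give P = [[1, -1], [1, -2]] with P⁻¹ = [[2, -1], [1, -1]], and B = P·diag(3, 2)·P⁻¹.
Then B⁴ = P·diag(81, 16)·P⁻¹ = [[81, -16], [81, -32]] · [[2, -1], [1, -1]] = [[146, -65], [130, -49]].

[[146, -65], [130, -49]]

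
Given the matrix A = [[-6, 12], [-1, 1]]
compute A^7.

[[-8364, 24708], [-2059, 6049]]

tr A = -5 and det A = 6, so the characteristic polynomial is λ² − (-5)λ + (6) with roots -2 and -3.
Eigenvectors give P = [[3, 4], [1, 1]] with P⁻¹ = [[-1, 4], [1, -3]], and A = P·diag(-2, -3)·P⁻¹.
Then A^7 = P·diag(-128, -2187)·P⁻¹ = [[-384, -8748], [-128, -2187]] · [[-1, 4], [1, -3]] = [[-8364, 24708], [-2059, 6049]].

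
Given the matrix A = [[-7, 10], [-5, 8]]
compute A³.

[[-43, 70], [-35, 62]]

tr A = 1 and det A = -6, so the characteristic polynomial is λ² − (1)λ + (-6) with roots -2 and 3.
Eigenvectors give P = [[2, -1], [1, -1]] with P⁻¹ = [[1, -1], [1, -2]], and A = P·diag(-2, 3)·P⁻¹.
Then A³ = P·diag(-8, 27)·P⁻¹ = [[-16, -27], [-8, -27]] · [[1, -1], [1, -2]] = [[-43, 70], [-35, 62]].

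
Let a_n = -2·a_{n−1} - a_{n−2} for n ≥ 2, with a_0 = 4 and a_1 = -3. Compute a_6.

With companion matrix A = [[-2, -1], [1, 0]], [a_n, a_{n−1}]ᵀ = A·[a_{n−1}, a_{n−2}]ᵀ, so [a_6, a_5]ᵀ = A⁵·[a_1, a_0]ᵀ.
A⁵ = [[-6, -5], [5, 4]], giving [a_6, a_5]ᵀ = [[-2], [1]].

-2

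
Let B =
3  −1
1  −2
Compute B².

[[8, −1], [1, 3]]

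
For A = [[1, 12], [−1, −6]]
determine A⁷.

tr A = −5 and det A = 6, so the characteristic polynomial is λ² − (−5)λ + (6) with roots −3 and −2.
Eigenvectors give P = [[−3, −4], [1, 1]] with P⁻¹ = [[1, 4], [−1, −3]], and A = P·diag(−3, −2)·P⁻¹.
Then A⁷ = P·diag(−2187, −128)·P⁻¹ = [[6561, 512], [−2187, −128]] · [[1, 4], [−1, −3]] = [[6049, 24708], [−2059, −8364]].

[[6049, 24708], [−2059, −8364]]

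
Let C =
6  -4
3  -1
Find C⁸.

tr C = 5 and det C = 6, so the characteristic polynomial is λ² − (5)λ + (6) with roots 2 and 3.
Eigenvectors give P = [[-1, -4], [-1, -3]] with P⁻¹ = [[3, -4], [-1, 1]], and C = P·diag(2, 3)·P⁻¹.
Then C⁸ = P·diag(256, 6561)·P⁻¹ = [[-256, -26244], [-256, -19683]] · [[3, -4], [-1, 1]] = [[25476, -25220], [18915, -18659]].

[[25476, -25220], [18915, -18659]]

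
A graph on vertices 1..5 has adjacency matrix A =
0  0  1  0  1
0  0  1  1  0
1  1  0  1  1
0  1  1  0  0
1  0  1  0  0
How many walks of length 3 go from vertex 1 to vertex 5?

3

The number of length-3 walks from vertex 1 to vertex 5 is entry (1,5) of A^3, where A is the adjacency matrix.
A^2 = [[2, 1, 1, 1, 1], [1, 2, 1, 1, 1], [1, 1, 4, 1, 1], [1, 1, 1, 2, 1], [1, 1, 1, 1, 2]]
A^3 = [[2, 2, 5, 2, 3], [2, 2, 5, 3, 2], [5, 5, 4, 5, 5], [2, 3, 5, 2, 2], [3, 2, 5, 2, 2]]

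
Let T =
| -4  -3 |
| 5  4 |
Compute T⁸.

T² = I (check: tr T = 0 and det T = -1), so T⁸ = I since 8 is even.

[[1, 0], [0, 1]]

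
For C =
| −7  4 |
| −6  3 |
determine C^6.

tr C = −4 and det C = 3, so the characteristic polynomial is λ² − (−4)λ + (3) with roots −3 and −1.
Eigenvectors give P = [[−1, 2], [−1, 3]] with P⁻¹ = [[−3, 2], [−1, 1]], and C = P·diag(−3, −1)·P⁻¹.
Then C^6 = P·diag(729, 1)·P⁻¹ = [[−729, 2], [−729, 3]] · [[−3, 2], [−1, 1]] = [[2185, −1456], [2184, −1455]].

[[2185, −1456], [2184, −1455]]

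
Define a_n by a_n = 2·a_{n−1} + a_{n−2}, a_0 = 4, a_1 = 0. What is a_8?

With companion matrix C = [[2, 1], [1, 0]], [a_n, a_{n−1}]ᵀ = C·[a_{n−1}, a_{n−2}]ᵀ, so [a_8, a_7]ᵀ = C⁷·[a_1, a_0]ᵀ.
C⁷ = [[408, 169], [169, 70]], giving [a_8, a_7]ᵀ = [[676], [280]].

676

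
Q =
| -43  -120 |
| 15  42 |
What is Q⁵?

[[-2443, -6600], [825, 2232]]

tr Q = -1 and det Q = -6, so the characteristic polynomial is λ² − (-1)λ + (-6) with roots -3 and 2.
Eigenvectors give P = [[-3, -8], [1, 3]] with P⁻¹ = [[-3, -8], [1, 3]], and Q = P·diag(-3, 2)·P⁻¹.
Then Q⁵ = P·diag(-243, 32)·P⁻¹ = [[729, -256], [-243, 96]] · [[-3, -8], [1, 3]] = [[-2443, -6600], [825, 2232]].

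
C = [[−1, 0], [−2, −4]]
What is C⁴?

[[1, 0], [170, 256]]

C² = [[1, 0], [10, 16]]
C³ = [[−1, 0], [−42, −64]]
C⁴ = [[1, 0], [170, 256]]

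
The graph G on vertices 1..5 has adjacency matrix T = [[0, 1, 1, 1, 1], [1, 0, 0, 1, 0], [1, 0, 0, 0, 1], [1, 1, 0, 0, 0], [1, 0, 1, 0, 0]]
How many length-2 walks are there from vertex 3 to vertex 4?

1

The number of length-2 walks from vertex 3 to vertex 4 is entry (3,4) of T^2, where T is the adjacency matrix.
T^2 = [[4, 1, 1, 1, 1], [1, 2, 1, 1, 1], [1, 1, 2, 1, 1], [1, 1, 1, 2, 1], [1, 1, 1, 1, 2]]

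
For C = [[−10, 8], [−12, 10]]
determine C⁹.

tr C = 0 and det C = −4, so the characteristic polynomial is λ² − (0)λ + (−4) with roots 2 and −2.
Eigenvectors give P = [[−2, −1], [−3, −1]] with P⁻¹ = [[1, −1], [−3, 2]], and C = P·diag(2, −2)·P⁻¹.
Then C⁹ = P·diag(512, −512)·P⁻¹ = [[−1024, 512], [−1536, 512]] · [[1, −1], [−3, 2]] = [[−2560, 2048], [−3072, 2560]].

[[−2560, 2048], [−3072, 2560]]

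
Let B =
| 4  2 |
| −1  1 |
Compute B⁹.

tr B = 5 and det B = 6, so the characteristic polynomial is λ² − (5)λ + (6) with roots 3 and 2.
Eigenvectors give P = [[−2, −1], [1, 1]] with P⁻¹ = [[−1, −1], [1, 2]], and B = P·diag(3, 2)·P⁻¹.
Then B⁹ = P·diag(19683, 512)·P⁻¹ = [[−39366, −512], [19683, 512]] · [[−1, −1], [1, 2]] = [[38854, 38342], [−19171, −18659]].

[[38854, 38342], [−19171, −18659]]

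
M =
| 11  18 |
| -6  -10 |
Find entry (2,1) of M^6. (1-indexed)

-126

tr M = 1 and det M = -2, so the characteristic polynomial is λ² − (1)λ + (-2) with roots -1 and 2.
Eigenvectors give P = [[3, 2], [-2, -1]] with P⁻¹ = [[-1, -2], [2, 3]], and M = P·diag(-1, 2)·P⁻¹.
Then M^6 = P·diag(1, 64)·P⁻¹ = [[3, 128], [-2, -64]] · [[-1, -2], [2, 3]] = [[253, 378], [-126, -188]].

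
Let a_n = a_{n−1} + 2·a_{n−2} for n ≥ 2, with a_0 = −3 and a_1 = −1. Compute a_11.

With companion matrix C = [[1, 2], [1, 0]], [a_n, a_{n−1}]ᵀ = C·[a_{n−1}, a_{n−2}]ᵀ, so [a_11, a_10]ᵀ = C^10·[a_1, a_0]ᵀ.
C^10 = [[683, 682], [341, 342]], giving [a_11, a_10]ᵀ = [[−2729], [−1367]].

−2729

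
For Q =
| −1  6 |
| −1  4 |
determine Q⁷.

tr Q = 3 and det Q = 2, so the characteristic polynomial is λ² − (3)λ + (2) with roots 2 and 1.
Eigenvectors give P = [[2, −3], [1, −1]] with P⁻¹ = [[−1, 3], [−1, 2]], and Q = P·diag(2, 1)·P⁻¹.
Then Q⁷ = P·diag(128, 1)·P⁻¹ = [[256, −3], [128, −1]] · [[−1, 3], [−1, 2]] = [[−253, 762], [−127, 382]].

[[−253, 762], [−127, 382]]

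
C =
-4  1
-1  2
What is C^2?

[[15, -2], [2, 3]]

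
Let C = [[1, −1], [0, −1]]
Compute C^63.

C² = I (check: tr C = 0 and det C = −1), so C^63 = C since 63 is odd.

[[1, −1], [0, −1]]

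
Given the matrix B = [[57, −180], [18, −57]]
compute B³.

tr B = 0 and det B = −9, so the characteristic polynomial is λ² − (0)λ + (−9) with roots 3 and −3.
Eigenvectors give P = [[−10, −3], [−3, −1]] with P⁻¹ = [[−1, 3], [3, −10]], and B = P·diag(3, −3)·P⁻¹.
Then B³ = P·diag(27, −27)·P⁻¹ = [[−270, 81], [−81, 27]] · [[−1, 3], [3, −10]] = [[513, −1620], [162, −513]].

[[513, −1620], [162, −513]]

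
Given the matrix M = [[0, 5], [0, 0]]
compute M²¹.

M is strictly triangular, hence nilpotent: M² = 0, so M²¹ = 0.

[[0, 0], [0, 0]]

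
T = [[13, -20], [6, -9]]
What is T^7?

tr T = 4 and det T = 3, so the characteristic polynomial is λ² − (4)λ + (3) with roots 1 and 3.
Eigenvectors give P = [[-5, 2], [-3, 1]] with P⁻¹ = [[1, -2], [3, -5]], and T = P·diag(1, 3)·P⁻¹.
Then T^7 = P·diag(1, 2187)·P⁻¹ = [[-5, 4374], [-3, 2187]] · [[1, -2], [3, -5]] = [[13117, -21860], [6558, -10929]].

[[13117, -21860], [6558, -10929]]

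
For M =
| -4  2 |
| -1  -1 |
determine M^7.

tr M = -5 and det M = 6, so the characteristic polynomial is λ² − (-5)λ + (6) with roots -2 and -3.
Eigenvectors give P = [[-1, 2], [-1, 1]] with P⁻¹ = [[1, -2], [1, -1]], and M = P·diag(-2, -3)·P⁻¹.
Then M^7 = P·diag(-128, -2187)·P⁻¹ = [[128, -4374], [128, -2187]] · [[1, -2], [1, -1]] = [[-4246, 4118], [-2059, 1931]].

[[-4246, 4118], [-2059, 1931]]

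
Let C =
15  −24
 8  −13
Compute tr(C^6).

tr C = 2 and det C = −3, so the characteristic polynomial is λ² − (2)λ + (−3) with roots 3 and −1.
Eigenvectors give P = [[−2, −3], [−1, −2]] with P⁻¹ = [[−2, 3], [1, −2]], and C = P·diag(3, −1)·P⁻¹.
Then C^6 = P·diag(729, 1)·P⁻¹ = [[−1458, −3], [−729, −2]] · [[−2, 3], [1, −2]] = [[2913, −4368], [1456, −2183]].

730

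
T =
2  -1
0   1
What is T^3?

[[8, -7], [0, 1]]

T^2 = [[4, -3], [0, 1]]
T^3 = [[8, -7], [0, 1]]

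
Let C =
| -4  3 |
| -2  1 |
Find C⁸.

tr C = -3 and det C = 2, so the characteristic polynomial is λ² − (-3)λ + (2) with roots -1 and -2.
Eigenvectors give P = [[1, 3], [1, 2]] with P⁻¹ = [[-2, 3], [1, -1]], and C = P·diag(-1, -2)·P⁻¹.
Then C⁸ = P·diag(1, 256)·P⁻¹ = [[1, 768], [1, 512]] · [[-2, 3], [1, -1]] = [[766, -765], [510, -509]].

[[766, -765], [510, -509]]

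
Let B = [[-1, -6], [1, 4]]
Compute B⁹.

[[-1021, -3066], [511, 1534]]

tr B = 3 and det B = 2, so the characteristic polynomial is λ² − (3)λ + (2) with roots 1 and 2.
Eigenvectors give P = [[-3, -2], [1, 1]] with P⁻¹ = [[-1, -2], [1, 3]], and B = P·diag(1, 2)·P⁻¹.
Then B⁹ = P·diag(1, 512)·P⁻¹ = [[-3, -1024], [1, 512]] · [[-1, -2], [1, 3]] = [[-1021, -3066], [511, 1534]].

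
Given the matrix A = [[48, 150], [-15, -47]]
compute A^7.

[[23022, 69450], [-6945, -20963]]

tr A = 1 and det A = -6, so the characteristic polynomial is λ² − (1)λ + (-6) with roots 3 and -2.
Eigenvectors give P = [[10, -3], [-3, 1]] with P⁻¹ = [[1, 3], [3, 10]], and A = P·diag(3, -2)·P⁻¹.
Then A^7 = P·diag(2187, -128)·P⁻¹ = [[21870, 384], [-6561, -128]] · [[1, 3], [3, 10]] = [[23022, 69450], [-6945, -20963]].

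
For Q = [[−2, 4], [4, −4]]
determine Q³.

[[−136, 176], [176, −224]]

Q² = [[20, −24], [−24, 32]]
Q³ = [[−136, 176], [176, −224]]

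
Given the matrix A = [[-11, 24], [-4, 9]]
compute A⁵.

tr A = -2 and det A = -3, so the characteristic polynomial is λ² − (-2)λ + (-3) with roots -3 and 1.
Eigenvectors give P = [[3, -2], [1, -1]] with P⁻¹ = [[1, -2], [1, -3]], and A = P·diag(-3, 1)·P⁻¹.
Then A⁵ = P·diag(-243, 1)·P⁻¹ = [[-729, -2], [-243, -1]] · [[1, -2], [1, -3]] = [[-731, 1464], [-244, 489]].

[[-731, 1464], [-244, 489]]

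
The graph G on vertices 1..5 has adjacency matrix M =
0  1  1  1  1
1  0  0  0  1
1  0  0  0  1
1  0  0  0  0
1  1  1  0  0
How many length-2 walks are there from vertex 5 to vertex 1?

2

The number of length-2 walks from vertex 5 to vertex 1 is entry (5,1) of M², where M is the adjacency matrix.
M² = [[4, 1, 1, 0, 2], [1, 2, 2, 1, 1], [1, 2, 2, 1, 1], [0, 1, 1, 1, 1], [2, 1, 1, 1, 3]]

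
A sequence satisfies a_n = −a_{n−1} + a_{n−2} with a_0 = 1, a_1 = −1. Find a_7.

With companion matrix T = [[−1, 1], [1, 0]], [a_n, a_{n−1}]ᵀ = T·[a_{n−1}, a_{n−2}]ᵀ, so [a_7, a_6]ᵀ = T⁶·[a_1, a_0]ᵀ.
T⁶ = [[13, −8], [−8, 5]], giving [a_7, a_6]ᵀ = [[−21], [13]].

−21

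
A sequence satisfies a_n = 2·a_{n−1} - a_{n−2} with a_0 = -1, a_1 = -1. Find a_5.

With companion matrix Q = [[2, -1], [1, 0]], [a_n, a_{n−1}]ᵀ = Q·[a_{n−1}, a_{n−2}]ᵀ, so [a_5, a_4]ᵀ = Q^4·[a_1, a_0]ᵀ.
Q^4 = [[5, -4], [4, -3]], giving [a_5, a_4]ᵀ = [[-1], [-1]].

-1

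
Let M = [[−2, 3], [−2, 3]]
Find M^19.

M² = M (a projection; rank 1, trace 1), so M^19 = M.

[[−2, 3], [−2, 3]]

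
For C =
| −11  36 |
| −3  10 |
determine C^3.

tr C = −1 and det C = −2, so the characteristic polynomial is λ² − (−1)λ + (−2) with roots −2 and 1.
Eigenvectors give P = [[4, 3], [1, 1]] with P⁻¹ = [[1, −3], [−1, 4]], and C = P·diag(−2, 1)·P⁻¹.
Then C^3 = P·diag(−8, 1)·P⁻¹ = [[−32, 3], [−8, 1]] · [[1, −3], [−1, 4]] = [[−35, 108], [−9, 28]].

[[−35, 108], [−9, 28]]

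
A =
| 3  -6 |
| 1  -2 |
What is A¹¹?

[[3, -6], [1, -2]]

A² = A (a projection; rank 1, trace 1), so A¹¹ = A.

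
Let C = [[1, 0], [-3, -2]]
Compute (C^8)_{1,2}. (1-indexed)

0

tr C = -1 and det C = -2, so the characteristic polynomial is λ² − (-1)λ + (-2) with roots -2 and 1.
Eigenvectors give P = [[0, -1], [1, 1]] with P⁻¹ = [[1, 1], [-1, 0]], and C = P·diag(-2, 1)·P⁻¹.
Then C^8 = P·diag(256, 1)·P⁻¹ = [[0, -1], [256, 1]] · [[1, 1], [-1, 0]] = [[1, 0], [255, 256]].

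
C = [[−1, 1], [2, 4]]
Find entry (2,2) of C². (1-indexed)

18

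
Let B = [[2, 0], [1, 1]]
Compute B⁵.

[[32, 0], [31, 1]]

tr B = 3 and det B = 2, so the characteristic polynomial is λ² − (3)λ + (2) with roots 1 and 2.
Eigenvectors give P = [[0, 1], [1, 1]] with P⁻¹ = [[−1, 1], [1, 0]], and B = P·diag(1, 2)·P⁻¹.
Then B⁵ = P·diag(1, 32)·P⁻¹ = [[0, 32], [1, 32]] · [[−1, 1], [1, 0]] = [[32, 0], [31, 1]].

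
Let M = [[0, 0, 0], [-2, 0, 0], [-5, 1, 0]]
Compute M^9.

M is strictly triangular, hence nilpotent: M^3 = 0, so M^9 = 0.

[[0, 0, 0], [0, 0, 0], [0, 0, 0]]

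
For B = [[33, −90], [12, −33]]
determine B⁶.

[[729, 0], [0, 729]]

tr B = 0 and det B = −9, so the characteristic polynomial is λ² − (0)λ + (−9) with roots 3 and −3.
Eigenvectors give P = [[3, −5], [1, −2]] with P⁻¹ = [[2, −5], [1, −3]], and B = P·diag(3, −3)·P⁻¹.
Then B⁶ = P·diag(729, 729)·P⁻¹ = [[2187, −3645], [729, −1458]] · [[2, −5], [1, −3]] = [[729, 0], [0, 729]].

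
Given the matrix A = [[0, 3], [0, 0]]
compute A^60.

[[0, 0], [0, 0]]

A is strictly triangular, hence nilpotent: A^2 = 0, so A^60 = 0.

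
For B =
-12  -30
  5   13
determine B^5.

tr B = 1 and det B = -6, so the characteristic polynomial is λ² − (1)λ + (-6) with roots -2 and 3.
Eigenvectors give P = [[-3, -2], [1, 1]] with P⁻¹ = [[-1, -2], [1, 3]], and B = P·diag(-2, 3)·P⁻¹.
Then B^5 = P·diag(-32, 243)·P⁻¹ = [[96, -486], [-32, 243]] · [[-1, -2], [1, 3]] = [[-582, -1650], [275, 793]].

[[-582, -1650], [275, 793]]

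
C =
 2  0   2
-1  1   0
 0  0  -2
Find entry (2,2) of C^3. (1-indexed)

1

C^2 = [[4, 0, 0], [-3, 1, -2], [0, 0, 4]]
C^3 = [[8, 0, 8], [-7, 1, -2], [0, 0, -8]]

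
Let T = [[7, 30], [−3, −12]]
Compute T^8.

tr T = −5 and det T = 6, so the characteristic polynomial is λ² − (−5)λ + (6) with roots −2 and −3.
Eigenvectors give P = [[10, −3], [−3, 1]] with P⁻¹ = [[1, 3], [3, 10]], and T = P·diag(−2, −3)·P⁻¹.
Then T^8 = P·diag(256, 6561)·P⁻¹ = [[2560, −19683], [−768, 6561]] · [[1, 3], [3, 10]] = [[−56489, −189150], [18915, 63306]].

[[−56489, −189150], [18915, 63306]]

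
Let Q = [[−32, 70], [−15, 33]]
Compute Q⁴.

tr Q = 1 and det Q = −6, so the characteristic polynomial is λ² − (1)λ + (−6) with roots 3 and −2.
Eigenvectors give P = [[2, 7], [1, 3]] with P⁻¹ = [[−3, 7], [1, −2]], and Q = P·diag(3, −2)·P⁻¹.
Then Q⁴ = P·diag(81, 16)·P⁻¹ = [[162, 112], [81, 48]] · [[−3, 7], [1, −2]] = [[−374, 910], [−195, 471]].

[[−374, 910], [−195, 471]]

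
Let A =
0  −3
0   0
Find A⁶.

A is strictly triangular, hence nilpotent: A² = 0, so A⁶ = 0.

[[0, 0], [0, 0]]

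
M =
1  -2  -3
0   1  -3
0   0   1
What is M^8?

M = I + N where N = [[0, -2, -3], [0, 0, -3], [0, 0, 0]] is strictly upper-triangular, so N^3 = 0.
(I + N)^8 = I + 8·N + 28·N^2 = [[1, -16, 144], [0, 1, -24], [0, 0, 1]].

[[1, -16, 144], [0, 1, -24], [0, 0, 1]]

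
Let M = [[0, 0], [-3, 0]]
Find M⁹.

[[0, 0], [0, 0]]

M is strictly triangular, hence nilpotent: M² = 0, so M⁹ = 0.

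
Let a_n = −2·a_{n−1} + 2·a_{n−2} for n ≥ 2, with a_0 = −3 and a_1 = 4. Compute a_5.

272

With companion matrix B = [[−2, 2], [1, 0]], [a_n, a_{n−1}]ᵀ = B·[a_{n−1}, a_{n−2}]ᵀ, so [a_5, a_4]ᵀ = B⁴·[a_1, a_0]ᵀ.
B⁴ = [[44, −32], [−16, 12]], giving [a_5, a_4]ᵀ = [[272], [−100]].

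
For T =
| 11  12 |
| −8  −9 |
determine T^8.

[[19681, 19680], [−13120, −13119]]

tr T = 2 and det T = −3, so the characteristic polynomial is λ² − (2)λ + (−3) with roots −1 and 3.
Eigenvectors give P = [[−1, 3], [1, −2]] with P⁻¹ = [[2, 3], [1, 1]], and T = P·diag(−1, 3)·P⁻¹.
Then T^8 = P·diag(1, 6561)·P⁻¹ = [[−1, 19683], [1, −13122]] · [[2, 3], [1, 1]] = [[19681, 19680], [−13120, −13119]].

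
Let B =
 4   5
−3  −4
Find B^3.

B² = I (check: tr B = 0 and det B = −1), so B^3 = B since 3 is odd.

[[4, 5], [−3, −4]]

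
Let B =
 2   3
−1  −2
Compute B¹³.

B² = I (check: tr B = 0 and det B = −1), so B¹³ = B since 13 is odd.

[[2, 3], [−1, −2]]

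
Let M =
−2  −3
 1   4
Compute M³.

M² = [[1, −6], [2, 13]]
M³ = [[−8, −27], [9, 46]]

[[−8, −27], [9, 46]]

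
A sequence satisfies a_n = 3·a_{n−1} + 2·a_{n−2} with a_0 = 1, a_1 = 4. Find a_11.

1293962

With companion matrix Q = [[3, 2], [1, 0]], [a_n, a_{n−1}]ᵀ = Q·[a_{n−1}, a_{n−2}]ᵀ, so [a_11, a_10]ᵀ = Q^10·[a_1, a_0]ᵀ.
Q^10 = [[283667, 159294], [79647, 44726]], giving [a_11, a_10]ᵀ = [[1293962], [363314]].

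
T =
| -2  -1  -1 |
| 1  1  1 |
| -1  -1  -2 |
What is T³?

[[-9, -5, -8], [5, 3, 5], [-8, -5, -9]]

T² = [[4, 2, 3], [-2, -1, -2], [3, 2, 4]]
T³ = [[-9, -5, -8], [5, 3, 5], [-8, -5, -9]]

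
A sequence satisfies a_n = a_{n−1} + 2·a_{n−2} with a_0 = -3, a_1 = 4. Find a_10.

With companion matrix T = [[1, 2], [1, 0]], [a_n, a_{n−1}]ᵀ = T·[a_{n−1}, a_{n−2}]ᵀ, so [a_10, a_9]ᵀ = T^9·[a_1, a_0]ᵀ.
T^9 = [[341, 342], [171, 170]], giving [a_10, a_9]ᵀ = [[338], [174]].

338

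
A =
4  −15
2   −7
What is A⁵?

[[154, −465], [62, −187]]

tr A = −3 and det A = 2, so the characteristic polynomial is λ² − (−3)λ + (2) with roots −2 and −1.
Eigenvectors give P = [[5, 3], [2, 1]] with P⁻¹ = [[−1, 3], [2, −5]], and A = P·diag(−2, −1)·P⁻¹.
Then A⁵ = P·diag(−32, −1)·P⁻¹ = [[−160, −3], [−64, −1]] · [[−1, 3], [2, −5]] = [[154, −465], [62, −187]].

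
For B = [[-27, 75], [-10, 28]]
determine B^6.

[[-3261, 9975], [-1330, 4054]]

tr B = 1 and det B = -6, so the characteristic polynomial is λ² − (1)λ + (-6) with roots -2 and 3.
Eigenvectors give P = [[-3, 5], [-1, 2]] with P⁻¹ = [[-2, 5], [-1, 3]], and B = P·diag(-2, 3)·P⁻¹.
Then B^6 = P·diag(64, 729)·P⁻¹ = [[-192, 3645], [-64, 1458]] · [[-2, 5], [-1, 3]] = [[-3261, 9975], [-1330, 4054]].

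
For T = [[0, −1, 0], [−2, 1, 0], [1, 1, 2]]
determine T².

[[2, −1, 0], [−2, 3, 0], [0, 2, 4]]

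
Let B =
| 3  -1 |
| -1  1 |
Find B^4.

B^2 = [[10, -4], [-4, 2]]
B^3 = [[34, -14], [-14, 6]]
B^4 = [[116, -48], [-48, 20]]

[[116, -48], [-48, 20]]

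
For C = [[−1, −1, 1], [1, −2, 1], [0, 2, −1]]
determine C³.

[[5, −16, 8], [8, −11, 4], [−8, 16, −7]]

C² = [[0, 5, −3], [−3, 5, −2], [2, −6, 3]]
C³ = [[5, −16, 8], [8, −11, 4], [−8, 16, −7]]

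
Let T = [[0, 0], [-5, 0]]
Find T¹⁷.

[[0, 0], [0, 0]]

T is strictly triangular, hence nilpotent: T² = 0, so T¹⁷ = 0.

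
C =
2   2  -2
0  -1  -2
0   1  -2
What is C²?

[[4, 0, -4], [0, -1, 6], [0, -3, 2]]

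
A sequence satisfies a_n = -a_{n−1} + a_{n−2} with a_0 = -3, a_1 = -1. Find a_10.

-47

With companion matrix C = [[-1, 1], [1, 0]], [a_n, a_{n−1}]ᵀ = C·[a_{n−1}, a_{n−2}]ᵀ, so [a_10, a_9]ᵀ = C⁹·[a_1, a_0]ᵀ.
C⁹ = [[-55, 34], [34, -21]], giving [a_10, a_9]ᵀ = [[-47], [29]].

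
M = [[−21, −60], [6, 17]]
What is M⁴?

[[801, 2400], [−240, −719]]

tr M = −4 and det M = 3, so the characteristic polynomial is λ² − (−4)λ + (3) with roots −3 and −1.
Eigenvectors give P = [[10, −3], [−3, 1]] with P⁻¹ = [[1, 3], [3, 10]], and M = P·diag(−3, −1)·P⁻¹.
Then M⁴ = P·diag(81, 1)·P⁻¹ = [[810, −3], [−243, 1]] · [[1, 3], [3, 10]] = [[801, 2400], [−240, −719]].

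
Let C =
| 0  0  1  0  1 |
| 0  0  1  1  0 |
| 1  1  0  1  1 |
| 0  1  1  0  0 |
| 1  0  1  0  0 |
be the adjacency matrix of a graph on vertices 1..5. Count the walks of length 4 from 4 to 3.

9

The number of length-4 walks from vertex 4 to vertex 3 is entry (4,3) of C⁴, where C is the adjacency matrix.
C² = [[2, 1, 1, 1, 1], [1, 2, 1, 1, 1], [1, 1, 4, 1, 1], [1, 1, 1, 2, 1], [1, 1, 1, 1, 2]]
C³ = [[2, 2, 5, 2, 3], [2, 2, 5, 3, 2], [5, 5, 4, 5, 5], [2, 3, 5, 2, 2], [3, 2, 5, 2, 2]]
C⁴ = [[8, 7, 9, 7, 7], [7, 8, 9, 7, 7], [9, 9, 20, 9, 9], [7, 7, 9, 8, 7], [7, 7, 9, 7, 8]]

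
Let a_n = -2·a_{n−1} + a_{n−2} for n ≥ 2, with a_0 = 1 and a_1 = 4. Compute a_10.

-8527

With companion matrix M = [[-2, 1], [1, 0]], [a_n, a_{n−1}]ᵀ = M·[a_{n−1}, a_{n−2}]ᵀ, so [a_10, a_9]ᵀ = M⁹·[a_1, a_0]ᵀ.
M⁹ = [[-2378, 985], [985, -408]], giving [a_10, a_9]ᵀ = [[-8527], [3532]].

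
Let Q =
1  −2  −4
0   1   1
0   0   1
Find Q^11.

[[1, −22, −154], [0, 1, 11], [0, 0, 1]]

Q = I + N where N = [[0, −2, −4], [0, 0, 1], [0, 0, 0]] is strictly upper-triangular, so N^3 = 0.
(I + N)^11 = I + 11·N + 55·N^2 = [[1, −22, −154], [0, 1, 11], [0, 0, 1]].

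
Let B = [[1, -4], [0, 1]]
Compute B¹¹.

B = I + N where N = [[0, -4], [0, 0]] is strictly upper-triangular, so N² = 0.
(I + N)¹¹ = I + 11·N = [[1, -44], [0, 1]].

[[1, -44], [0, 1]]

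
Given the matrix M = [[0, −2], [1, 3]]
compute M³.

[[−6, −14], [7, 15]]

tr M = 3 and det M = 2, so the characteristic polynomial is λ² − (3)λ + (2) with roots 1 and 2.
Eigenvectors give P = [[2, −1], [−1, 1]] with P⁻¹ = [[1, 1], [1, 2]], and M = P·diag(1, 2)·P⁻¹.
Then M³ = P·diag(1, 8)·P⁻¹ = [[2, −8], [−1, 8]] · [[1, 1], [1, 2]] = [[−6, −14], [7, 15]].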